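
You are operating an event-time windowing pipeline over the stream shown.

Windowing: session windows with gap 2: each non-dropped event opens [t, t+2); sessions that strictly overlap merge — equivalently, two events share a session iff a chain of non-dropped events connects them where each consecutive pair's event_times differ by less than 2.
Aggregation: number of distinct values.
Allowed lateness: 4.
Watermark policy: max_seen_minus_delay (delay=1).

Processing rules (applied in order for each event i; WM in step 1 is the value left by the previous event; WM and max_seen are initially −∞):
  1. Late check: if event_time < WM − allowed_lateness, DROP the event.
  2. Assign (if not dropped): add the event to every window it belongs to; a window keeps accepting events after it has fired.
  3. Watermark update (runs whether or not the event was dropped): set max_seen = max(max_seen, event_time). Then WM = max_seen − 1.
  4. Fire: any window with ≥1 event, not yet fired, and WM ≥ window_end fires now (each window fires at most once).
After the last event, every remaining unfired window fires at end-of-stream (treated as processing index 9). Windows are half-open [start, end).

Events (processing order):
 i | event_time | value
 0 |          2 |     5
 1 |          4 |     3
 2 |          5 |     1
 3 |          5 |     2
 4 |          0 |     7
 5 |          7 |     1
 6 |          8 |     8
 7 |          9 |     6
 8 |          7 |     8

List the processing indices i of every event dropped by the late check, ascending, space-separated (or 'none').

i=0 t=2 v=5: → [2,4); WM=1
i=1 t=4 v=3: → [4,6); WM=3
i=2 t=5 v=1: → [4,7); WM=4
i=3 t=5 v=2: → [4,7); WM=4
i=4 t=0 v=7: → [0,2); WM=4
i=5 t=7 v=1: → [7,9); WM=6
i=6 t=8 v=8: → [7,10); WM=7
i=7 t=9 v=6: → [7,11); WM=8
i=8 t=7 v=8: → [7,11); WM=8

none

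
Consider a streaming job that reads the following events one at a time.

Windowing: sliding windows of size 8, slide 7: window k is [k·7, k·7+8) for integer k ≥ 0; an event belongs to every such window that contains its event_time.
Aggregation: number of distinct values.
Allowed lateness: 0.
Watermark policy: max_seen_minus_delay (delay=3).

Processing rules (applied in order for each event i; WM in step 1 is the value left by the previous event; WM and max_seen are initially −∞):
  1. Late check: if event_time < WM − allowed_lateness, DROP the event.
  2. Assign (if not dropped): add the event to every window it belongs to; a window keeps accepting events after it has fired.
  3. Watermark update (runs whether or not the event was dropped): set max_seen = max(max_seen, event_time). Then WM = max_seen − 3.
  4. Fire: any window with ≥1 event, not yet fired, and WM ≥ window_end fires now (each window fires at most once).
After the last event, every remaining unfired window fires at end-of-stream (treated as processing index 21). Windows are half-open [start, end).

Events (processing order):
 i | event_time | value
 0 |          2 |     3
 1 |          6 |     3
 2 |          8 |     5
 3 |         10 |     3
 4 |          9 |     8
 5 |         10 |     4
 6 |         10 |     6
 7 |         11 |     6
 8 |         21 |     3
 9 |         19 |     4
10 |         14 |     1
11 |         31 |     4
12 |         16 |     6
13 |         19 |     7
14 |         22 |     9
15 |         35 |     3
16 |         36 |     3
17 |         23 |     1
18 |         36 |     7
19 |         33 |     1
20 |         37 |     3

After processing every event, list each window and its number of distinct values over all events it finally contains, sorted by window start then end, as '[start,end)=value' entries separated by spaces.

i=0 t=2 v=3: → [0,8); WM=-1
i=1 t=6 v=3: → [0,8); WM=3
i=2 t=8 v=5: → [7,15); WM=5
i=3 t=10 v=3: → [7,15); WM=7
i=4 t=9 v=8: → [7,15); WM=7
i=5 t=10 v=4: → [7,15); WM=7
i=6 t=10 v=6: → [7,15); WM=7
i=7 t=11 v=6: → [7,15); WM=8; [0,8) fires=1
i=8 t=21 v=3: → [21,29),[14,22); WM=18; [7,15) fires=5
i=9 t=19 v=4: → [14,22); WM=18
i=10 t=14 v=1: DROP (t<18-0); WM=18
i=11 t=31 v=4: → [28,36); WM=28; [14,22) fires=2
i=12 t=16 v=6: DROP (t<28-0); WM=28
i=13 t=19 v=7: DROP (t<28-0); WM=28
i=14 t=22 v=9: DROP (t<28-0); WM=28
i=15 t=35 v=3: → [35,43),[28,36); WM=32; [21,29) fires=1
i=16 t=36 v=3: → [35,43); WM=33
i=17 t=23 v=1: DROP (t<33-0); WM=33
i=18 t=36 v=7: → [35,43); WM=33
i=19 t=33 v=1: → [28,36); WM=33
i=20 t=37 v=3: → [35,43); WM=34

[0,8)=1 [7,15)=5 [14,22)=2 [21,29)=1 [28,36)=3 [35,43)=2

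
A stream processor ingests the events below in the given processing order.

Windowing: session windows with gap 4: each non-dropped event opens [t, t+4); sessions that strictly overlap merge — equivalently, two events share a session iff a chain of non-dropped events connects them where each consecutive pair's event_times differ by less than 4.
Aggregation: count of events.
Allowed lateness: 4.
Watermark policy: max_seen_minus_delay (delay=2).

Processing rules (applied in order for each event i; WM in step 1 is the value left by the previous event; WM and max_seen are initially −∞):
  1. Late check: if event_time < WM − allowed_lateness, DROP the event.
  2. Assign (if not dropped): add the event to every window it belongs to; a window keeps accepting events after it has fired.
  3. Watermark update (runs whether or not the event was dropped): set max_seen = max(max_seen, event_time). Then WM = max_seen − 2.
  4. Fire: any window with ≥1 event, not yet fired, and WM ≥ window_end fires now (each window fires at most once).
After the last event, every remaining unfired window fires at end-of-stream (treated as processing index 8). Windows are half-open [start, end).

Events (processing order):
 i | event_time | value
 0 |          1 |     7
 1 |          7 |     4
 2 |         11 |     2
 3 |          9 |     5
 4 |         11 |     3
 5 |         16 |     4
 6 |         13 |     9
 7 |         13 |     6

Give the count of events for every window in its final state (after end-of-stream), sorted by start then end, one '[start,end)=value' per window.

i=0 t=1 v=7: → [1,5); WM=-1
i=1 t=7 v=4: → [7,11); WM=5
i=2 t=11 v=2: → [11,15); WM=9
i=3 t=9 v=5: → [7,15); WM=9
i=4 t=11 v=3: → [7,15); WM=9
i=5 t=16 v=4: → [16,20); WM=14
i=6 t=13 v=9: → [7,20); WM=14
i=7 t=13 v=6: → [7,20); WM=14

[1,5)=1 [7,20)=7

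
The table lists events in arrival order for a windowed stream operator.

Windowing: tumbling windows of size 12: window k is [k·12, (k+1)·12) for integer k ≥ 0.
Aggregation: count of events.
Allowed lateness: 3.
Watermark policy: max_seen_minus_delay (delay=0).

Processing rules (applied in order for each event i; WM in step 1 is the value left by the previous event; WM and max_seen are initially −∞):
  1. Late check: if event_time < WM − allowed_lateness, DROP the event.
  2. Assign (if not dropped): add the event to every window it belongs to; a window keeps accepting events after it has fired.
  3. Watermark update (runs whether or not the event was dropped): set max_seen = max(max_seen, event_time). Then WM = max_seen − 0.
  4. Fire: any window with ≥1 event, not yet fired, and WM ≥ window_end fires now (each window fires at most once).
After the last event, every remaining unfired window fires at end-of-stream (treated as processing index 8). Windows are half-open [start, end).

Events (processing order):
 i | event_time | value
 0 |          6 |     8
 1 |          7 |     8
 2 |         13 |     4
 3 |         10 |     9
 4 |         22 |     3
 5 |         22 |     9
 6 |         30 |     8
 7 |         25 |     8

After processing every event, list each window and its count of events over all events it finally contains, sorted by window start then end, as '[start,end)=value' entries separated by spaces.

[0,12)=3 [12,24)=3 [24,36)=1

i=0 t=6 v=8: → [0,12); WM=6
i=1 t=7 v=8: → [0,12); WM=7
i=2 t=13 v=4: → [12,24); WM=13; [0,12) fires=2
i=3 t=10 v=9: → [0,12); WM=13
i=4 t=22 v=3: → [12,24); WM=22
i=5 t=22 v=9: → [12,24); WM=22
i=6 t=30 v=8: → [24,36); WM=30; [12,24) fires=3
i=7 t=25 v=8: DROP (t<30-3); WM=30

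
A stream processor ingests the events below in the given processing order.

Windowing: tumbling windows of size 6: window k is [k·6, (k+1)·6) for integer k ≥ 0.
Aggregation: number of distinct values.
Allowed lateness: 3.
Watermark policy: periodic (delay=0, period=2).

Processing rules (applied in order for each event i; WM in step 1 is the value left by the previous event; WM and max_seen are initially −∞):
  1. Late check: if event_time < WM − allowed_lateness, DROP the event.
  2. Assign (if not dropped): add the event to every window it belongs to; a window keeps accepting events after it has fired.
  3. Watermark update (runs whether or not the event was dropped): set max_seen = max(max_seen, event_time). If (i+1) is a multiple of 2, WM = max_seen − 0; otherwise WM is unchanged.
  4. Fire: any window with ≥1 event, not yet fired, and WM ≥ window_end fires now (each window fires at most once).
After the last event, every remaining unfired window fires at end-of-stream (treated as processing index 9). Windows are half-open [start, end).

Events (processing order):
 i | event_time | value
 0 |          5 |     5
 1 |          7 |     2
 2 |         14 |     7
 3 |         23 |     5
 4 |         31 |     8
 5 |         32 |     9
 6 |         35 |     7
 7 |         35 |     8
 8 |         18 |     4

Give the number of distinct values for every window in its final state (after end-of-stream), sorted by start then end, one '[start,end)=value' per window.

i=0 t=5 v=5: → [0,6); WM=−∞
i=1 t=7 v=2: → [6,12); WM=7; [0,6) fires=1
i=2 t=14 v=7: → [12,18); WM=7
i=3 t=23 v=5: → [18,24); WM=23; [6,12) fires=1 [12,18) fires=1
i=4 t=31 v=8: → [30,36); WM=23
i=5 t=32 v=9: → [30,36); WM=32; [18,24) fires=1
i=6 t=35 v=7: → [30,36); WM=32
i=7 t=35 v=8: → [30,36); WM=35
i=8 t=18 v=4: DROP (t<35-3); WM=35

[0,6)=1 [6,12)=1 [12,18)=1 [18,24)=1 [30,36)=3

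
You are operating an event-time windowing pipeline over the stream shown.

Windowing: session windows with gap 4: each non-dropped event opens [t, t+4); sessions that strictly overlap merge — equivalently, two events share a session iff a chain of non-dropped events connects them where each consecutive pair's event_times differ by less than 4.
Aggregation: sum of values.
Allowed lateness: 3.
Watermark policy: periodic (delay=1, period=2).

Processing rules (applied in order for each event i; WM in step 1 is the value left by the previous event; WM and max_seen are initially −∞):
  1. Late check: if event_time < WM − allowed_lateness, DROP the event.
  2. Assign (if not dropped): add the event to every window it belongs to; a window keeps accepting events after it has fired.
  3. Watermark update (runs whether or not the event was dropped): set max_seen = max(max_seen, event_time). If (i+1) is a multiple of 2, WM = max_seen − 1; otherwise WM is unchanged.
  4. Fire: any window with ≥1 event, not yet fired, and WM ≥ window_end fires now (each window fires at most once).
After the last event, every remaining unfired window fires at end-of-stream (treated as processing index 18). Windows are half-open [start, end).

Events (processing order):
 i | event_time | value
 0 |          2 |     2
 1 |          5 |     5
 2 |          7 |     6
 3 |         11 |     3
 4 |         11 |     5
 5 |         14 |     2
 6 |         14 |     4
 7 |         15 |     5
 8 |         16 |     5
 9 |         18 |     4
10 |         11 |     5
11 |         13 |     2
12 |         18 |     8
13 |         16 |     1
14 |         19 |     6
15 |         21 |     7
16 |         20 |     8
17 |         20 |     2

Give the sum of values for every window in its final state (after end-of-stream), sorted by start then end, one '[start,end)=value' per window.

[2,11)=13 [11,25)=60

i=0 t=2 v=2: → [2,6); WM=−∞
i=1 t=5 v=5: → [2,9); WM=4
i=2 t=7 v=6: → [2,11); WM=4
i=3 t=11 v=3: → [11,15); WM=10
i=4 t=11 v=5: → [11,15); WM=10
i=5 t=14 v=2: → [11,18); WM=13
i=6 t=14 v=4: → [11,18); WM=13
i=7 t=15 v=5: → [11,19); WM=14
i=8 t=16 v=5: → [11,20); WM=14
i=9 t=18 v=4: → [11,22); WM=17
i=10 t=11 v=5: DROP (t<17-3); WM=17
i=11 t=13 v=2: DROP (t<17-3); WM=17
i=12 t=18 v=8: → [11,22); WM=17
i=13 t=16 v=1: → [11,22); WM=17
i=14 t=19 v=6: → [11,23); WM=17
i=15 t=21 v=7: → [11,25); WM=20
i=16 t=20 v=8: → [11,25); WM=20
i=17 t=20 v=2: → [11,25); WM=20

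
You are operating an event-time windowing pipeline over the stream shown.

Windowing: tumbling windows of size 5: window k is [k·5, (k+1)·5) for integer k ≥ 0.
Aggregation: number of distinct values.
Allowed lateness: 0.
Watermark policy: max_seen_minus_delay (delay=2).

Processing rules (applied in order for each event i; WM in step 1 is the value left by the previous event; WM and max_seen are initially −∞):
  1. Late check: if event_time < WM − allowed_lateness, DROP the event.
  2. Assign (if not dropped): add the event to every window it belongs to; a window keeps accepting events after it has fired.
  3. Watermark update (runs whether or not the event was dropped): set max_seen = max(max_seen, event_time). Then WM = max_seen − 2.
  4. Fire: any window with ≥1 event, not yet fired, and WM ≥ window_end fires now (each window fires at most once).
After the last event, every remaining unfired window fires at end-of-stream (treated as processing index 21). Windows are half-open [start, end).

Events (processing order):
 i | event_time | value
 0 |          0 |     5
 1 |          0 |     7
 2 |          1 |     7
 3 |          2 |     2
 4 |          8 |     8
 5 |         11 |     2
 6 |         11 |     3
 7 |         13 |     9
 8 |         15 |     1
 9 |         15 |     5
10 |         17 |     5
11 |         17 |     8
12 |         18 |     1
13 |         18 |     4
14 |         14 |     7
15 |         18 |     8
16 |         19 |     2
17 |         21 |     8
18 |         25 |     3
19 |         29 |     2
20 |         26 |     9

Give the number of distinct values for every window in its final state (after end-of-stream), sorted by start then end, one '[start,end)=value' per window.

[0,5)=3 [5,10)=1 [10,15)=3 [15,20)=5 [20,25)=1 [25,30)=2

i=0 t=0 v=5: → [0,5); WM=-2
i=1 t=0 v=7: → [0,5); WM=-2
i=2 t=1 v=7: → [0,5); WM=-1
i=3 t=2 v=2: → [0,5); WM=0
i=4 t=8 v=8: → [5,10); WM=6; [0,5) fires=3
i=5 t=11 v=2: → [10,15); WM=9
i=6 t=11 v=3: → [10,15); WM=9
i=7 t=13 v=9: → [10,15); WM=11; [5,10) fires=1
i=8 t=15 v=1: → [15,20); WM=13
i=9 t=15 v=5: → [15,20); WM=13
i=10 t=17 v=5: → [15,20); WM=15; [10,15) fires=3
i=11 t=17 v=8: → [15,20); WM=15
i=12 t=18 v=1: → [15,20); WM=16
i=13 t=18 v=4: → [15,20); WM=16
i=14 t=14 v=7: DROP (t<16-0); WM=16
i=15 t=18 v=8: → [15,20); WM=16
i=16 t=19 v=2: → [15,20); WM=17
i=17 t=21 v=8: → [20,25); WM=19
i=18 t=25 v=3: → [25,30); WM=23; [15,20) fires=5
i=19 t=29 v=2: → [25,30); WM=27; [20,25) fires=1
i=20 t=26 v=9: DROP (t<27-0); WM=27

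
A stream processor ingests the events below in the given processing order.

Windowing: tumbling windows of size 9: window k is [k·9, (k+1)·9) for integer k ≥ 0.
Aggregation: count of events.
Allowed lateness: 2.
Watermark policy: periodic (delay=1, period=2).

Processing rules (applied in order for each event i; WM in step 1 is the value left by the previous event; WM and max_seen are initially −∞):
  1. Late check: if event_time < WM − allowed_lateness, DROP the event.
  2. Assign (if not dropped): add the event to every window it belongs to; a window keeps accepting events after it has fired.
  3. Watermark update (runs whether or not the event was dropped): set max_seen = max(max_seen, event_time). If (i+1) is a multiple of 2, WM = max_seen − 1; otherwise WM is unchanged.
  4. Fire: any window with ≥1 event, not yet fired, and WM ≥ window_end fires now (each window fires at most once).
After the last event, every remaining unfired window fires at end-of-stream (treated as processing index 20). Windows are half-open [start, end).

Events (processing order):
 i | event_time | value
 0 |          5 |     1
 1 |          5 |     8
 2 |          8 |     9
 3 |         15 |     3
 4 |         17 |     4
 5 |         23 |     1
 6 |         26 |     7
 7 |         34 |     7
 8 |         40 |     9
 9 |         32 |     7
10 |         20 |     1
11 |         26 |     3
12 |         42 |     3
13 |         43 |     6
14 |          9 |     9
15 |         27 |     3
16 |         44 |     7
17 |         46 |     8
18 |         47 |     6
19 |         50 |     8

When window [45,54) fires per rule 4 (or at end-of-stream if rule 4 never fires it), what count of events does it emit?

i=0 t=5 v=1: → [0,9); WM=−∞
i=1 t=5 v=8: → [0,9); WM=4
i=2 t=8 v=9: → [0,9); WM=4
i=3 t=15 v=3: → [9,18); WM=14; [0,9) fires=3
i=4 t=17 v=4: → [9,18); WM=14
i=5 t=23 v=1: → [18,27); WM=22; [9,18) fires=2
i=6 t=26 v=7: → [18,27); WM=22
i=7 t=34 v=7: → [27,36); WM=33; [18,27) fires=2
i=8 t=40 v=9: → [36,45); WM=33
i=9 t=32 v=7: → [27,36); WM=39; [27,36) fires=2
i=10 t=20 v=1: DROP (t<39-2); WM=39
i=11 t=26 v=3: DROP (t<39-2); WM=39
i=12 t=42 v=3: → [36,45); WM=39
i=13 t=43 v=6: → [36,45); WM=42
i=14 t=9 v=9: DROP (t<42-2); WM=42
i=15 t=27 v=3: DROP (t<42-2); WM=42
i=16 t=44 v=7: → [36,45); WM=42
i=17 t=46 v=8: → [45,54); WM=45; [36,45) fires=4
i=18 t=47 v=6: → [45,54); WM=45
i=19 t=50 v=8: → [45,54); WM=49

3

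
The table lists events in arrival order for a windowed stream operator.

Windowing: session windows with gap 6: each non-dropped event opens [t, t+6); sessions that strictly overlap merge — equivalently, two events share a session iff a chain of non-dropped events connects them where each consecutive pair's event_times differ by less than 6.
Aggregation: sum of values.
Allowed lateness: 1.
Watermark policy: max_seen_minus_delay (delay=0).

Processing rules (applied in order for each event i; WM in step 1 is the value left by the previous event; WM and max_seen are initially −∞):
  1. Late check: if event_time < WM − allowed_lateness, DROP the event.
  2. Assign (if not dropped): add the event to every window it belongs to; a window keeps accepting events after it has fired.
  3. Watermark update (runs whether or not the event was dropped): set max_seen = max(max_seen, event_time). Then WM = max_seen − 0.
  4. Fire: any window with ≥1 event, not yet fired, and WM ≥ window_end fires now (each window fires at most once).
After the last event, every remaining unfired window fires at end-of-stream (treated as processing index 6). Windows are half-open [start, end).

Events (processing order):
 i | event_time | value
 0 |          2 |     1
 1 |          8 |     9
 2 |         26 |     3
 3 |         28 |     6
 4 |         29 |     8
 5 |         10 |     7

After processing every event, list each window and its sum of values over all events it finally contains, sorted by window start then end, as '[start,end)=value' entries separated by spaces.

i=0 t=2 v=1: → [2,8); WM=2
i=1 t=8 v=9: → [8,14); WM=8
i=2 t=26 v=3: → [26,32); WM=26
i=3 t=28 v=6: → [26,34); WM=28
i=4 t=29 v=8: → [26,35); WM=29
i=5 t=10 v=7: DROP (t<29-1); WM=29

[2,8)=1 [8,14)=9 [26,35)=17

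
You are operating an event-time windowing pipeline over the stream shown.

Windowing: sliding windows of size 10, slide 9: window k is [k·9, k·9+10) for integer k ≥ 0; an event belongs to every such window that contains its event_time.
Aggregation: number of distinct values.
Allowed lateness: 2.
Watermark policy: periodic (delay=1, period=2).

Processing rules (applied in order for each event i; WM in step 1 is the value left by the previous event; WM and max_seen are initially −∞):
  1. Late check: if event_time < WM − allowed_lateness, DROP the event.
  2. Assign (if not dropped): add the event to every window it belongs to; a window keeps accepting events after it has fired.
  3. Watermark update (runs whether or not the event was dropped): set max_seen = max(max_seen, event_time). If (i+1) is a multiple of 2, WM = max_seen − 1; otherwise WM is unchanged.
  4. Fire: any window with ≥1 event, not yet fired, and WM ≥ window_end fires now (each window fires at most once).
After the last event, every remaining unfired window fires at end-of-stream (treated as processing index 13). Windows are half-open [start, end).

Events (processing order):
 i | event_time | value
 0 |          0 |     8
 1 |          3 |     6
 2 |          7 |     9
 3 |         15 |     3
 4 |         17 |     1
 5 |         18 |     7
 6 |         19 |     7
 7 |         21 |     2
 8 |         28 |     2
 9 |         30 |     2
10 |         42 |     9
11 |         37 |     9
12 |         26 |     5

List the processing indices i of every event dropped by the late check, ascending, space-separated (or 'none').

i=0 t=0 v=8: → [0,10); WM=−∞
i=1 t=3 v=6: → [0,10); WM=2
i=2 t=7 v=9: → [0,10); WM=2
i=3 t=15 v=3: → [9,19); WM=14; [0,10) fires=3
i=4 t=17 v=1: → [9,19); WM=14
i=5 t=18 v=7: → [18,28),[9,19); WM=17
i=6 t=19 v=7: → [18,28); WM=17
i=7 t=21 v=2: → [18,28); WM=20; [9,19) fires=3
i=8 t=28 v=2: → [27,37); WM=20
i=9 t=30 v=2: → [27,37); WM=29; [18,28) fires=2
i=10 t=42 v=9: → [36,46); WM=29
i=11 t=37 v=9: → [36,46); WM=41; [27,37) fires=1
i=12 t=26 v=5: DROP (t<41-2); WM=41

12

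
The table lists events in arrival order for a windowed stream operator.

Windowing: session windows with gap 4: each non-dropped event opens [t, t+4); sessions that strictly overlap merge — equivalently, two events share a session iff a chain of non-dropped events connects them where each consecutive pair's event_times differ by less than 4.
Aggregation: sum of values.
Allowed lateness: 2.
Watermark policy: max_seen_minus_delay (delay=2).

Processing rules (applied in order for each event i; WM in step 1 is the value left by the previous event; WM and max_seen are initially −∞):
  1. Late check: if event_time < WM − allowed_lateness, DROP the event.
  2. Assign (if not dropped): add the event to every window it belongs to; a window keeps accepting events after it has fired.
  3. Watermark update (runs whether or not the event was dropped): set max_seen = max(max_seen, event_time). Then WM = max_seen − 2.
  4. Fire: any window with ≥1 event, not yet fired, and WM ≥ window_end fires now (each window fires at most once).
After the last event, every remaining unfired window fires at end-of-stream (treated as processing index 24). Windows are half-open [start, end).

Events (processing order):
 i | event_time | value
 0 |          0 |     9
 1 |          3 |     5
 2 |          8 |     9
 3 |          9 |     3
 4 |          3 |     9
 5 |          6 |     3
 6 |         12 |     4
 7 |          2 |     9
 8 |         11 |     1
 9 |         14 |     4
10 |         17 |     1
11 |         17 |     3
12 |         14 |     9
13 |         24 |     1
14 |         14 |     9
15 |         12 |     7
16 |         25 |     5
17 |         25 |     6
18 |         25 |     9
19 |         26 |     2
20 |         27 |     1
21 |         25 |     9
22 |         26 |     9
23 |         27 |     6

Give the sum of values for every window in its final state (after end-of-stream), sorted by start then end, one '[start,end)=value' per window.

i=0 t=0 v=9: → [0,4); WM=-2
i=1 t=3 v=5: → [0,7); WM=1
i=2 t=8 v=9: → [8,12); WM=6
i=3 t=9 v=3: → [8,13); WM=7
i=4 t=3 v=9: DROP (t<7-2); WM=7
i=5 t=6 v=3: → [0,13); WM=7
i=6 t=12 v=4: → [0,16); WM=10
i=7 t=2 v=9: DROP (t<10-2); WM=10
i=8 t=11 v=1: → [0,16); WM=10
i=9 t=14 v=4: → [0,18); WM=12
i=10 t=17 v=1: → [0,21); WM=15
i=11 t=17 v=3: → [0,21); WM=15
i=12 t=14 v=9: → [0,21); WM=15
i=13 t=24 v=1: → [24,28); WM=22
i=14 t=14 v=9: DROP (t<22-2); WM=22
i=15 t=12 v=7: DROP (t<22-2); WM=22
i=16 t=25 v=5: → [24,29); WM=23
i=17 t=25 v=6: → [24,29); WM=23
i=18 t=25 v=9: → [24,29); WM=23
i=19 t=26 v=2: → [24,30); WM=24
i=20 t=27 v=1: → [24,31); WM=25
i=21 t=25 v=9: → [24,31); WM=25
i=22 t=26 v=9: → [24,31); WM=25
i=23 t=27 v=6: → [24,31); WM=25

[0,21)=51 [24,31)=48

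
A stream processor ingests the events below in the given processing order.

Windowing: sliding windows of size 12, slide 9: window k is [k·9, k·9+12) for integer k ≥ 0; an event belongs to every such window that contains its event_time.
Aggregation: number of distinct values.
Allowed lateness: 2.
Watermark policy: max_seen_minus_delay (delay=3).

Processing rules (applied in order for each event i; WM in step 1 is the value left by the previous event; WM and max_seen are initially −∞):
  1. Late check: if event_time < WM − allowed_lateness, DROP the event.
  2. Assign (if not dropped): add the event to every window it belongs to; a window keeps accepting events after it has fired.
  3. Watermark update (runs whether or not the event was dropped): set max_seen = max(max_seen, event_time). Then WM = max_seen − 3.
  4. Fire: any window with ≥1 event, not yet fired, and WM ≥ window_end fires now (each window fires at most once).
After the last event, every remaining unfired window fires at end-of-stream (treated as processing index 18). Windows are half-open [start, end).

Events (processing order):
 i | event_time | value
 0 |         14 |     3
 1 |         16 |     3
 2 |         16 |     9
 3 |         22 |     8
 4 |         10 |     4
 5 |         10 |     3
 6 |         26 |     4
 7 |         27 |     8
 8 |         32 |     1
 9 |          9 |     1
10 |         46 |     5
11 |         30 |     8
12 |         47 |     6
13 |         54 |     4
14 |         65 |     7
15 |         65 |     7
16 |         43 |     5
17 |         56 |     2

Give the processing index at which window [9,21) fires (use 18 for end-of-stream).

i=0 t=14 v=3: → [9,21); WM=11
i=1 t=16 v=3: → [9,21); WM=13
i=2 t=16 v=9: → [9,21); WM=13
i=3 t=22 v=8: → [18,30); WM=19
i=4 t=10 v=4: DROP (t<19-2); WM=19
i=5 t=10 v=3: DROP (t<19-2); WM=19
i=6 t=26 v=4: → [18,30); WM=23; [9,21) fires=2
i=7 t=27 v=8: → [27,39),[18,30); WM=24
i=8 t=32 v=1: → [27,39); WM=29
i=9 t=9 v=1: DROP (t<29-2); WM=29
i=10 t=46 v=5: → [45,57),[36,48); WM=43; [18,30) fires=2 [27,39) fires=2
i=11 t=30 v=8: DROP (t<43-2); WM=43
i=12 t=47 v=6: → [45,57),[36,48); WM=44
i=13 t=54 v=4: → [54,66),[45,57); WM=51; [36,48) fires=2
i=14 t=65 v=7: → [63,75),[54,66); WM=62; [45,57) fires=3
i=15 t=65 v=7: → [63,75),[54,66); WM=62
i=16 t=43 v=5: DROP (t<62-2); WM=62
i=17 t=56 v=2: DROP (t<62-2); WM=62

6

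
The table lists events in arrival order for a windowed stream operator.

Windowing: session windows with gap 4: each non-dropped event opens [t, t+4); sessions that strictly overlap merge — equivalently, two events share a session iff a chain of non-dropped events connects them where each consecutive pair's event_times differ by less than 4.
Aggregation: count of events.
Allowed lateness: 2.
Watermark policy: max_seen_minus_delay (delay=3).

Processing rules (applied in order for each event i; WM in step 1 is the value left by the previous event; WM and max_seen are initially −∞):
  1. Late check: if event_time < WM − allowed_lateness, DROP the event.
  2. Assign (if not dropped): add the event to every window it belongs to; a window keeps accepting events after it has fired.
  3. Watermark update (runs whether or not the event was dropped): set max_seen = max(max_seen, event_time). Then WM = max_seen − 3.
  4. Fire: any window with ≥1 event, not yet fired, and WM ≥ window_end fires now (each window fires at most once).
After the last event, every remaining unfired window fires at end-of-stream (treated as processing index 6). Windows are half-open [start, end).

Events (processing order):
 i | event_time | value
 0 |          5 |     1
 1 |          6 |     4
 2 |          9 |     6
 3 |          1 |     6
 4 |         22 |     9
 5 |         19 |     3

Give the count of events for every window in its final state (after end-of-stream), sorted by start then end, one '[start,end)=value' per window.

i=0 t=5 v=1: → [5,9); WM=2
i=1 t=6 v=4: → [5,10); WM=3
i=2 t=9 v=6: → [5,13); WM=6
i=3 t=1 v=6: DROP (t<6-2); WM=6
i=4 t=22 v=9: → [22,26); WM=19
i=5 t=19 v=3: → [19,26); WM=19

[5,13)=3 [19,26)=2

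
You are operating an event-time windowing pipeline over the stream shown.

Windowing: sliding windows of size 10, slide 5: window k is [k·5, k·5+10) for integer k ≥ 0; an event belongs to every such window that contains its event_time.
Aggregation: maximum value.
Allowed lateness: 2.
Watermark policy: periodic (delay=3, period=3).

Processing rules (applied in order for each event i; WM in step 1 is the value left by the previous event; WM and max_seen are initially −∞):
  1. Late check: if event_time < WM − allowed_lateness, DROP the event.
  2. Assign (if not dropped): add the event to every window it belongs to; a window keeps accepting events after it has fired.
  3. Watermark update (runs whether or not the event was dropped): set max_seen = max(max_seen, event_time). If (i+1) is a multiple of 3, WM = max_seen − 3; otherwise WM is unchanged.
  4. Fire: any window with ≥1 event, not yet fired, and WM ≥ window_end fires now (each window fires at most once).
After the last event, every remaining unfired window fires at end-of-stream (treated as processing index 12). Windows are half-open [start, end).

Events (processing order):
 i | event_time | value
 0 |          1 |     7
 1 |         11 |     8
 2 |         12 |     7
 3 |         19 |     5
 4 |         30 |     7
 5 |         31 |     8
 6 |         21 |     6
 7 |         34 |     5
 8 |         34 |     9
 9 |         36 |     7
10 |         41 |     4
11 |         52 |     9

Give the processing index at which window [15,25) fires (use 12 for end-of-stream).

5

i=0 t=1 v=7: → [0,10); WM=−∞
i=1 t=11 v=8: → [10,20),[5,15); WM=−∞
i=2 t=12 v=7: → [10,20),[5,15); WM=9
i=3 t=19 v=5: → [15,25),[10,20); WM=9
i=4 t=30 v=7: → [30,40),[25,35); WM=9
i=5 t=31 v=8: → [30,40),[25,35); WM=28; [0,10) fires=7 [5,15) fires=8 [10,20) fires=8 [15,25) fires=5
i=6 t=21 v=6: DROP (t<28-2); WM=28
i=7 t=34 v=5: → [30,40),[25,35); WM=28
i=8 t=34 v=9: → [30,40),[25,35); WM=31
i=9 t=36 v=7: → [35,45),[30,40); WM=31
i=10 t=41 v=4: → [40,50),[35,45); WM=31
i=11 t=52 v=9: → [50,60),[45,55); WM=49; [25,35) fires=9 [30,40) fires=9 [35,45) fires=7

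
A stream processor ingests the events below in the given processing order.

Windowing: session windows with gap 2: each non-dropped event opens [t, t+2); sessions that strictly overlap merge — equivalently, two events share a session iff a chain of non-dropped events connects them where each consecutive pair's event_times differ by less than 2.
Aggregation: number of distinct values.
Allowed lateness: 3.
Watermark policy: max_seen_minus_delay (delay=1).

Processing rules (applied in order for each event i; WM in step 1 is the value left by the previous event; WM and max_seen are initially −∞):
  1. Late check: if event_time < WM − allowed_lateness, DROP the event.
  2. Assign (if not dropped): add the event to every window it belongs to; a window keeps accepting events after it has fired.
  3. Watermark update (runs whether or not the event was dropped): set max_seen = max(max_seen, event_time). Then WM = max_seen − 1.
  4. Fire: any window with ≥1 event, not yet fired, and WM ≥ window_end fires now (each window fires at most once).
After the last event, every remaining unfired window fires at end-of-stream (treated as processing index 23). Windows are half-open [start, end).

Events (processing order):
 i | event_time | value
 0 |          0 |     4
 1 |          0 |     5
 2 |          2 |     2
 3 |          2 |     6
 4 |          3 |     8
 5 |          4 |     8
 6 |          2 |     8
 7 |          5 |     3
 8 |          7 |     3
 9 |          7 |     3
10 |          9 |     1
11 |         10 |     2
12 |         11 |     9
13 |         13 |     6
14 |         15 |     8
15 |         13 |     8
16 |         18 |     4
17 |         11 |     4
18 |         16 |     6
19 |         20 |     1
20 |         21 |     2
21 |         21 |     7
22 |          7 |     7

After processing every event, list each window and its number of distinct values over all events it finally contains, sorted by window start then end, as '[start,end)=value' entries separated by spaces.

i=0 t=0 v=4: → [0,2); WM=-1
i=1 t=0 v=5: → [0,2); WM=-1
i=2 t=2 v=2: → [2,4); WM=1
i=3 t=2 v=6: → [2,4); WM=1
i=4 t=3 v=8: → [2,5); WM=2
i=5 t=4 v=8: → [2,6); WM=3
i=6 t=2 v=8: → [2,6); WM=3
i=7 t=5 v=3: → [2,7); WM=4
i=8 t=7 v=3: → [7,9); WM=6
i=9 t=7 v=3: → [7,9); WM=6
i=10 t=9 v=1: → [9,11); WM=8
i=11 t=10 v=2: → [9,12); WM=9
i=12 t=11 v=9: → [9,13); WM=10
i=13 t=13 v=6: → [13,15); WM=12
i=14 t=15 v=8: → [15,17); WM=14
i=15 t=13 v=8: → [13,15); WM=14
i=16 t=18 v=4: → [18,20); WM=17
i=17 t=11 v=4: DROP (t<17-3); WM=17
i=18 t=16 v=6: → [15,18); WM=17
i=19 t=20 v=1: → [20,22); WM=19
i=20 t=21 v=2: → [20,23); WM=20
i=21 t=21 v=7: → [20,23); WM=20
i=22 t=7 v=7: DROP (t<20-3); WM=20

[0,2)=2 [2,7)=4 [7,9)=1 [9,13)=3 [13,15)=2 [15,18)=2 [18,20)=1 [20,23)=3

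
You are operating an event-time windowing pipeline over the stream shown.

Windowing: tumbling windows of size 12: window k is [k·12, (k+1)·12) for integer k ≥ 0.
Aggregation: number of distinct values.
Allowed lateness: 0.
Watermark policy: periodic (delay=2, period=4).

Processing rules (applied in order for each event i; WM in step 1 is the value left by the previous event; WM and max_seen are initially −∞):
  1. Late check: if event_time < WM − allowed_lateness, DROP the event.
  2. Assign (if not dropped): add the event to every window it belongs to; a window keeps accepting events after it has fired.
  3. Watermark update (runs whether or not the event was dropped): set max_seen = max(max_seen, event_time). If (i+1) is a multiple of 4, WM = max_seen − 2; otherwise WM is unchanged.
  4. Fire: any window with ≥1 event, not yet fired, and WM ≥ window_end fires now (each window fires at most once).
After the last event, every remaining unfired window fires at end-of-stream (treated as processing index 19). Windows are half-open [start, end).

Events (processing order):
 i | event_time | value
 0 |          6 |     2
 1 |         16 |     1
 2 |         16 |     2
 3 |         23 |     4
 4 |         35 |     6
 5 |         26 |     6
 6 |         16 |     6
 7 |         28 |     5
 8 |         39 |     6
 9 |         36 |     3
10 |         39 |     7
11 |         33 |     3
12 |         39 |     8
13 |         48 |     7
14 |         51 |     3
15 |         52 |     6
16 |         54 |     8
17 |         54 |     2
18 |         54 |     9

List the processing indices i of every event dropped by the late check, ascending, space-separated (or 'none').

i=0 t=6 v=2: → [0,12); WM=−∞
i=1 t=16 v=1: → [12,24); WM=−∞
i=2 t=16 v=2: → [12,24); WM=−∞
i=3 t=23 v=4: → [12,24); WM=21; [0,12) fires=1
i=4 t=35 v=6: → [24,36); WM=21
i=5 t=26 v=6: → [24,36); WM=21
i=6 t=16 v=6: DROP (t<21-0); WM=21
i=7 t=28 v=5: → [24,36); WM=33; [12,24) fires=3
i=8 t=39 v=6: → [36,48); WM=33
i=9 t=36 v=3: → [36,48); WM=33
i=10 t=39 v=7: → [36,48); WM=33
i=11 t=33 v=3: → [24,36); WM=37; [24,36) fires=3
i=12 t=39 v=8: → [36,48); WM=37
i=13 t=48 v=7: → [48,60); WM=37
i=14 t=51 v=3: → [48,60); WM=37
i=15 t=52 v=6: → [48,60); WM=50; [36,48) fires=4
i=16 t=54 v=8: → [48,60); WM=50
i=17 t=54 v=2: → [48,60); WM=50
i=18 t=54 v=9: → [48,60); WM=50

6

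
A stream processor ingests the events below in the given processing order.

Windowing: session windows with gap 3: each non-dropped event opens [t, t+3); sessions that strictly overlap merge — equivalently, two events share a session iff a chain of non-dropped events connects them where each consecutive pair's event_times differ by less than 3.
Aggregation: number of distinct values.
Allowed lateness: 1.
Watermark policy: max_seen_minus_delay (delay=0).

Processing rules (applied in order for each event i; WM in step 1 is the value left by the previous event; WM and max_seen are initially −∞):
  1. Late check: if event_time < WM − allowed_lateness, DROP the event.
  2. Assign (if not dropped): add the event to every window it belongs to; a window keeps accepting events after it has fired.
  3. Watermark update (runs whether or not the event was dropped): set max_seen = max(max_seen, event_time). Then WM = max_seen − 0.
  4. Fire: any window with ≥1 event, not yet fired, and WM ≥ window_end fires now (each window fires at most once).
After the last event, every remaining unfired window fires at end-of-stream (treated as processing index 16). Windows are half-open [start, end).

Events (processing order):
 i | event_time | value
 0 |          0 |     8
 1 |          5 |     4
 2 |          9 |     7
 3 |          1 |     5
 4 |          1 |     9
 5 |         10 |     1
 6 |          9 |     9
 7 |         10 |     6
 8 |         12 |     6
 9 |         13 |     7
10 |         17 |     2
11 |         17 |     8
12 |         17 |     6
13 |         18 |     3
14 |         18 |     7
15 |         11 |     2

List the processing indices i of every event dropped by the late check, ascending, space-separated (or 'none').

i=0 t=0 v=8: → [0,3); WM=0
i=1 t=5 v=4: → [5,8); WM=5
i=2 t=9 v=7: → [9,12); WM=9
i=3 t=1 v=5: DROP (t<9-1); WM=9
i=4 t=1 v=9: DROP (t<9-1); WM=9
i=5 t=10 v=1: → [9,13); WM=10
i=6 t=9 v=9: → [9,13); WM=10
i=7 t=10 v=6: → [9,13); WM=10
i=8 t=12 v=6: → [9,15); WM=12
i=9 t=13 v=7: → [9,16); WM=13
i=10 t=17 v=2: → [17,20); WM=17
i=11 t=17 v=8: → [17,20); WM=17
i=12 t=17 v=6: → [17,20); WM=17
i=13 t=18 v=3: → [17,21); WM=18
i=14 t=18 v=7: → [17,21); WM=18
i=15 t=11 v=2: DROP (t<18-1); WM=18

3 4 15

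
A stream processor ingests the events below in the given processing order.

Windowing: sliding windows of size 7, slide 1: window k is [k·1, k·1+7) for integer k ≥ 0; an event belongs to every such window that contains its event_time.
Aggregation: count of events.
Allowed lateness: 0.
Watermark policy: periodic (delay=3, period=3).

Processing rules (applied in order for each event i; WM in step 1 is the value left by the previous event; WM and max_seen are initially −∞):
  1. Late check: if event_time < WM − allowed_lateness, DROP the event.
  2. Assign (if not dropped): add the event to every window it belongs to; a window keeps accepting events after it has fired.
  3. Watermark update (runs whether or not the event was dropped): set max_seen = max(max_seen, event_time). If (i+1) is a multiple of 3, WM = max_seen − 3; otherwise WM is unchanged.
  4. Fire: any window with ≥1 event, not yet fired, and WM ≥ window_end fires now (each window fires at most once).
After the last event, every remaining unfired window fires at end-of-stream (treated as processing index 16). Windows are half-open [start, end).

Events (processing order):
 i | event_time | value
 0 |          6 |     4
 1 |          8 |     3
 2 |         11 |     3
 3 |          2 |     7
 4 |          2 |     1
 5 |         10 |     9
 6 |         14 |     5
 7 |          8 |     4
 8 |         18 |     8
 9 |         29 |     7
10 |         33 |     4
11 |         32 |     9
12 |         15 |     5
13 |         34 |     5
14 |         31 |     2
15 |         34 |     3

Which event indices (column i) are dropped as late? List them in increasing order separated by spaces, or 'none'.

i=0 t=6 v=4: → [6,13),[5,12),[4,11),[3,10),[2,9),[1,8),[0,7); WM=−∞
i=1 t=8 v=3: → [8,15),[7,14),[6,13),[5,12),[4,11),[3,10),[2,9); WM=−∞
i=2 t=11 v=3: → [11,18),[10,17),[9,16),[8,15),[7,14),[6,13),[5,12); WM=8; [0,7) fires=1 [1,8) fires=1
i=3 t=2 v=7: DROP (t<8-0); WM=8
i=4 t=2 v=1: DROP (t<8-0); WM=8
i=5 t=10 v=9: → [10,17),[9,16),[8,15),[7,14),[6,13),[5,12),[4,11); WM=8
i=6 t=14 v=5: → [14,21),[13,20),[12,19),[11,18),[10,17),[9,16),[8,15); WM=8
i=7 t=8 v=4: → [8,15),[7,14),[6,13),[5,12),[4,11),[3,10),[2,9); WM=8
i=8 t=18 v=8: → [18,25),[17,24),[16,23),[15,22),[14,21),[13,20),[12,19); WM=15; [2,9) fires=3 [3,10) fires=3 [4,11) fires=4 [5,12) fires=5 [6,13) fires=5 [7,14) fires=4 [8,15) fires=5
i=9 t=29 v=7: → [29,36),[28,35),[27,34),[26,33),[25,32),[24,31),[23,30); WM=15
i=10 t=33 v=4: → [33,40),[32,39),[31,38),[30,37),[29,36),[28,35),[27,34); WM=15
i=11 t=32 v=9: → [32,39),[31,38),[30,37),[29,36),[28,35),[27,34),[26,33); WM=30; [9,16) fires=3 [10,17) fires=3 [11,18) fires=2 [12,19) fires=2 [13,20) fires=2 [14,21) fires=2 [15,22) fires=1 [16,23) fires=1 [17,24) fires=1 [18,25) fires=1 [23,30) fires=1
i=12 t=15 v=5: DROP (t<30-0); WM=30
i=13 t=34 v=5: → [34,41),[33,40),[32,39),[31,38),[30,37),[29,36),[28,35); WM=30
i=14 t=31 v=2: → [31,38),[30,37),[29,36),[28,35),[27,34),[26,33),[25,32); WM=31; [24,31) fires=1
i=15 t=34 v=3: → [34,41),[33,40),[32,39),[31,38),[30,37),[29,36),[28,35); WM=31

3 4 12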